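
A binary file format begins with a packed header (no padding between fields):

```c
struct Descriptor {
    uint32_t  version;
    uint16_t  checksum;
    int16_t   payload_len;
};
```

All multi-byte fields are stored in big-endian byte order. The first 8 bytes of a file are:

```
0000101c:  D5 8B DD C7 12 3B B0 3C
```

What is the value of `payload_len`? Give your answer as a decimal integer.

-20420

`payload_len` follows `version` (4 B), `checksum` (2 B), so it starts at offset 4 + 2 = 6 and occupies 2 bytes.
Bytes at offsets 6..7: B0 3C.
Big-endian: lowest address holds the most-significant byte.
The bytes are already most-significant first: 0xB03C.
Top bit is set, so as a signed 16-bit value this is 0xB03C − 2^16 = -20420.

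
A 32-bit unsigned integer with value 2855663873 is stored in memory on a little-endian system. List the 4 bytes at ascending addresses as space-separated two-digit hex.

01 F9 35 AA

2855663873 in hexadecimal, padded to 32 bits, is 0xAA35F901.
Split into bytes (most-significant first): AA 35 F9 01.
Little-endian stores the least-significant byte at the lowest address.
So at ascending addresses the bytes are 01 F9 35 AA.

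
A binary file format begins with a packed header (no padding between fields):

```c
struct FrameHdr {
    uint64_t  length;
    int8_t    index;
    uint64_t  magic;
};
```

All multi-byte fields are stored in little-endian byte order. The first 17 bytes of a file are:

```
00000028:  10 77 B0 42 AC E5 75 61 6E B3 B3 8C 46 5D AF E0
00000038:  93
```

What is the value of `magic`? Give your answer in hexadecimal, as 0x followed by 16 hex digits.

0x93E0AF5D468CB3B3

`magic` follows `length` (8 B), `index` (1 B), so it starts at offset 8 + 1 = 9 and occupies 8 bytes.
Bytes at offsets 9..16: B3 B3 8C 46 5D AF E0 93.
Little-endian: lowest address holds the least-significant byte.
Reassemble most-significant byte first: 93 E0 AF 5D 46 8C B3 B3 → 0x93E0AF5D468CB3B3.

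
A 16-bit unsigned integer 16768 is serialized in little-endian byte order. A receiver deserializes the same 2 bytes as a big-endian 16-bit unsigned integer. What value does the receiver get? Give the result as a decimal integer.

16768 in 16-bit hexadecimal is 0x4180.
Stored little-endian, the bytes at ascending addresses are 80 41.
Read back as big-endian, the last byte is least significant, giving 0x8041.
0x8041 = 32833.

32833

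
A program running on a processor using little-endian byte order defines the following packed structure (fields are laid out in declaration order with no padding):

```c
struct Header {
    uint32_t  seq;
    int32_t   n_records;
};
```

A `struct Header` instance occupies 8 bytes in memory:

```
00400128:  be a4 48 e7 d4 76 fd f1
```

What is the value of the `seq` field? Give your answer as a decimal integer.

`seq` is the first field, at byte offset 0, occupying 4 bytes.
Bytes at offsets 0..3: BE A4 48 E7.
In little-endian order the low byte comes first in memory.
Reassemble most-significant byte first: E7 48 A4 BE → 0xE748A4BE.
0xE748A4BE = 3880297662.

3880297662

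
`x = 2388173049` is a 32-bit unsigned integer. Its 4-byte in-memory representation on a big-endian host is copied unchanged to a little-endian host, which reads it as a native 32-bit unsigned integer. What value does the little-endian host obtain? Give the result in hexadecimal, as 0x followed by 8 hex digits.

0xF9A0588E

2388173049 in 32-bit hexadecimal is 0x8E58A0F9.
Stored big-endian, the bytes at ascending addresses are 8E 58 A0 F9.
Read back as little-endian, the first byte is least significant, giving 0xF9A0588E.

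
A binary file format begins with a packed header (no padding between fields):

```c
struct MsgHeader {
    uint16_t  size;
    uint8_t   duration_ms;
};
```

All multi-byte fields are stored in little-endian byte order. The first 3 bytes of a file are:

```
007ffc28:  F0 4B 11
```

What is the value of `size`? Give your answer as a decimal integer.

`size` is the first field, at byte offset 0, occupying 2 bytes.
Bytes at offsets 0..1: F0 4B.
Little-endian stores the least-significant byte at the lowest address.
Reassemble most-significant byte first: 4B F0 → 0x4BF0.
0x4BF0 = 19440.

19440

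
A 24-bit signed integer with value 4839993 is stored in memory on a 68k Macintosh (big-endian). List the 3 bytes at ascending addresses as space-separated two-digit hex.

49 DA 39

4839993 in hexadecimal, padded to 24 bits, is 0x49DA39.
Split into bytes (most-significant first): 49 DA 39.
Big-endian stores the most-significant byte at the lowest address.
So the memory order matches the most-significant-first order: 49 DA 39.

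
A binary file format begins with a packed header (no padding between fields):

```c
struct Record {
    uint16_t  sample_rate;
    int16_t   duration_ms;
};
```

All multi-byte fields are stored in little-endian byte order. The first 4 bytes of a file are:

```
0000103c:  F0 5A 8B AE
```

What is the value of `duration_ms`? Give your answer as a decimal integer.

`duration_ms` follows `sample_rate` (2 bytes), so it starts at byte offset 2 and occupies 2 bytes.
Bytes at offsets 2..3: 8B AE.
Little-endian: lowest address holds the least-significant byte.
Reassemble most-significant byte first: AE 8B → 0xAE8B.
Top bit is set, so as a signed 16-bit value this is 0xAE8B − 2^16 = -20853.

-20853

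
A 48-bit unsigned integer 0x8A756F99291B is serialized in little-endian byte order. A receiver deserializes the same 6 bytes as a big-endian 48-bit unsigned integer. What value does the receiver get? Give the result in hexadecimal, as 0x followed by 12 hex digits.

0x1B29996F758A

Stored little-endian, the bytes at ascending addresses are 1B 29 99 6F 75 8A.
Read back as big-endian, the last byte is least significant, giving 0x1B29996F758A.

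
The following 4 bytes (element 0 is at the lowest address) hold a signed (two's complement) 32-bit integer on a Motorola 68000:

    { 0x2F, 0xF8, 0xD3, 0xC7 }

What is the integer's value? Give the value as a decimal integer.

Big-endian stores the most-significant byte at the lowest address.
The bytes are already most-significant first: 0x2FF8D3C7.
0x2FF8D3C7 = 804836295.

804836295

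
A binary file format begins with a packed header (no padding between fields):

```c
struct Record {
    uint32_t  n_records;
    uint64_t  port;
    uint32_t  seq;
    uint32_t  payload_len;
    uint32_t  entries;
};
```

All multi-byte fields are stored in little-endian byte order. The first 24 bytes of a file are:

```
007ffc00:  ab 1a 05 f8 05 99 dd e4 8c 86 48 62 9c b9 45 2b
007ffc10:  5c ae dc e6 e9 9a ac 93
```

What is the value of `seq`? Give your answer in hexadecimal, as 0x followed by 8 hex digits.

0x2B45B99C

`seq` follows `n_records` (4 B), `port` (8 B), so it starts at offset 4 + 8 = 12 and occupies 4 bytes.
Bytes at offsets 12..15: 9C B9 45 2B.
Little-endian: lowest address holds the least-significant byte.
Reassemble most-significant byte first: 2B 45 B9 9C → 0x2B45B99C.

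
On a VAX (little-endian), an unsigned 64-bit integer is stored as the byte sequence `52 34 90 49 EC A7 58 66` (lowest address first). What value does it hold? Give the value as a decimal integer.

7374829023107494994

In little-endian order the low byte comes first in memory.
Reassemble most-significant byte first: 66 58 A7 EC 49 90 34 52 → 0x6658A7EC49903452.
0x6658A7EC49903452 = 7374829023107494994.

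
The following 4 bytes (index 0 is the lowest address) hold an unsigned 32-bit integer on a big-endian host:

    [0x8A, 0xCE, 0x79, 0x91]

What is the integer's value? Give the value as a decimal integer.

In big-endian order the high byte comes first in memory.
The bytes are already most-significant first: 0x8ACE7991.
0x8ACE7991 = 2328787345.

2328787345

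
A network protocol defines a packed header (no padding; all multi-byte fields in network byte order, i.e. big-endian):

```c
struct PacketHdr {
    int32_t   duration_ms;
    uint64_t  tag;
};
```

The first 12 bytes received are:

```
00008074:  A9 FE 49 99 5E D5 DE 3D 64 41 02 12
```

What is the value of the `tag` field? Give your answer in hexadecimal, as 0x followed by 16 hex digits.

0x5ED5DE3D64410212

`tag` follows `duration_ms` (4 bytes), so it starts at byte offset 4 and occupies 8 bytes.
Bytes at offsets 4..11: 5E D5 DE 3D 64 41 02 12.
Big-endian: lowest address holds the most-significant byte.
The bytes are already most-significant first: 0x5ED5DE3D64410212.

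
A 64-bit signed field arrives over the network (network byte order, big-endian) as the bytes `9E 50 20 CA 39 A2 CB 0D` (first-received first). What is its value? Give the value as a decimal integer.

In big-endian order the high byte comes first in memory.
The bytes are already most-significant first: 0x9E5020CA39A2CB0D.
Top bit is set, so as a signed 64-bit value this is 0x9E5020CA39A2CB0D − 2^64 = -7039090164657632499.

-7039090164657632499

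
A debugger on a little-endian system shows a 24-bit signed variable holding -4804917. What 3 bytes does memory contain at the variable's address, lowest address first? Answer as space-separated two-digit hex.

Two's complement of -4804917 in 24 bits: 4804917 = 0x495135; invert → 0xB6AECA; add 1 → 0xB6AECB.
Split into bytes (most-significant first): B6 AE CB.
Little-endian: lowest address holds the least-significant byte.
So at ascending addresses the bytes are CB AE B6.

CB AE B6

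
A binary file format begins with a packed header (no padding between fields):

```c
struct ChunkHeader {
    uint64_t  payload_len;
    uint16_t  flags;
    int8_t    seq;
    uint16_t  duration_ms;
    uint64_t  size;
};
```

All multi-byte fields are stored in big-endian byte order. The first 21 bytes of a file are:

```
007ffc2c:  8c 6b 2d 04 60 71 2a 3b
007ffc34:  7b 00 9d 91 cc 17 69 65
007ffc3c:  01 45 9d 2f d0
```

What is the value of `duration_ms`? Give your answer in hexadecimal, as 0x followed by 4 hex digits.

0x91CC

`duration_ms` follows `payload_len` (8 B), `flags` (2 B), `seq` (1 B), so it starts at offset 8 + 2 + 1 = 11 and occupies 2 bytes.
Bytes at offsets 11..12: 91 CC.
Big-endian: lowest address holds the most-significant byte.
The bytes are already most-significant first: 0x91CC.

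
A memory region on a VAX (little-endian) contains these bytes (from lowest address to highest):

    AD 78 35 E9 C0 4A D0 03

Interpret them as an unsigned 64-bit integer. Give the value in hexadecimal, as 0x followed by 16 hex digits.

0x03D04AC0E93578AD

In little-endian order the low byte comes first in memory.
Reassemble most-significant byte first: 03 D0 4A C0 E9 35 78 AD → 0x03D04AC0E93578AD.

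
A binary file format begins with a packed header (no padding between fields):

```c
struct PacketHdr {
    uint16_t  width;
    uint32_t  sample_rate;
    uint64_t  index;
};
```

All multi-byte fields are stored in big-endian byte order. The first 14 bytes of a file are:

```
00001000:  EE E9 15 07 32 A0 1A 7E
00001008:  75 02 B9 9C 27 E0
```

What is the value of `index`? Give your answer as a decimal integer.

`index` follows `width` (2 B), `sample_rate` (4 B), so it starts at offset 2 + 4 = 6 and occupies 8 bytes.
Bytes at offsets 6..13: 1A 7E 75 02 B9 9C 27 E0.
Big-endian: lowest address holds the most-significant byte.
The bytes are already most-significant first: 0x1A7E7502B99C27E0.
0x1A7E7502B99C27E0 = 1909091946616072160.

1909091946616072160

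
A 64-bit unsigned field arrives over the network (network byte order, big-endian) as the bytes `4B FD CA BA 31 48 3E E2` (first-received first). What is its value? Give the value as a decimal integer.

5475755622991937250

Big-endian: lowest address holds the most-significant byte.
The bytes are already most-significant first: 0x4BFDCABA31483EE2.
0x4BFDCABA31483EE2 = 5475755622991937250.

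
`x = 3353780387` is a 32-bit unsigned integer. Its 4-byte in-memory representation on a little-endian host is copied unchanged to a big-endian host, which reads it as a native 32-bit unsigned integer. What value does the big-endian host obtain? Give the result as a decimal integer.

3353780387 in 32-bit hexadecimal is 0xC7E6A0A3.
Stored little-endian, the bytes at ascending addresses are A3 A0 E6 C7.
Read back as big-endian, the last byte is least significant, giving 0xA3A0E6C7.
0xA3A0E6C7 = 2745231047.

2745231047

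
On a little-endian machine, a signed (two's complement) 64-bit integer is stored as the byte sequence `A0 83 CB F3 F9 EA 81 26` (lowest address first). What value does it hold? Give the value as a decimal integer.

2774757204694893472

In little-endian order the low byte comes first in memory.
Reassemble most-significant byte first: 26 81 EA F9 F3 CB 83 A0 → 0x2681EAF9F3CB83A0.
0x2681EAF9F3CB83A0 = 2774757204694893472.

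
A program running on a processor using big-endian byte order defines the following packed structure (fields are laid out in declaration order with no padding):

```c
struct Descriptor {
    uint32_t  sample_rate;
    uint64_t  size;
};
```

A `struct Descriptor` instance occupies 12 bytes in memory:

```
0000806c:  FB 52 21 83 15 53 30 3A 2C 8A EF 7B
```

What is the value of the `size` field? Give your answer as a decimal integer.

`size` follows `sample_rate` (4 bytes), so it starts at byte offset 4 and occupies 8 bytes.
Bytes at offsets 4..11: 15 53 30 3A 2C 8A EF 7B.
Big-endian: lowest address holds the most-significant byte.
The bytes are already most-significant first: 0x1553303A2C8AEF7B.
0x1553303A2C8AEF7B = 1536624924277010299.

1536624924277010299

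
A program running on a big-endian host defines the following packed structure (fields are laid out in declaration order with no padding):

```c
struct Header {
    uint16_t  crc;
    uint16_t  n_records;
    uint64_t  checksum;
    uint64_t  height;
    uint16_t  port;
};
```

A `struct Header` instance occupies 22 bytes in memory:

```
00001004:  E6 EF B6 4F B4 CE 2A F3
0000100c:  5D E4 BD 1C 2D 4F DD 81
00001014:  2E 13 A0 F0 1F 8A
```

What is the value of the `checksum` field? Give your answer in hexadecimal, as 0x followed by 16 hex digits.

`checksum` follows `crc` (2 B), `n_records` (2 B), so it starts at offset 2 + 2 = 4 and occupies 8 bytes.
Bytes at offsets 4..11: B4 CE 2A F3 5D E4 BD 1C.
Big-endian: lowest address holds the most-significant byte.
The bytes are already most-significant first: 0xB4CE2AF35DE4BD1C.

0xB4CE2AF35DE4BD1C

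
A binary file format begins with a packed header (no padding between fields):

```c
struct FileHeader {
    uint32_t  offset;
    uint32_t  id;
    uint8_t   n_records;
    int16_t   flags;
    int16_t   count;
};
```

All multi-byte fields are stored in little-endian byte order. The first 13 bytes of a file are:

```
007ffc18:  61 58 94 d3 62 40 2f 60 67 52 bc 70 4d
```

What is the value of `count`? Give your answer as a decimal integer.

19824

`count` follows `offset` (4 B), `id` (4 B), `n_records` (1 B), `flags` (2 B), so it starts at offset 4 + 4 + 1 + 2 = 11 and occupies 2 bytes.
Bytes at offsets 11..12: 70 4D.
In little-endian order the low byte comes first in memory.
Reassemble most-significant byte first: 4D 70 → 0x4D70.
0x4D70 = 19824.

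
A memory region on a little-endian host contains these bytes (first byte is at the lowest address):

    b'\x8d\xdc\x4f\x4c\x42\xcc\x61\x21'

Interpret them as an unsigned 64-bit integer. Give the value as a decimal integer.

Little-endian stores the least-significant byte at the lowest address.
Reassemble most-significant byte first: 21 61 CC 42 4C 4F DC 8D → 0x2161CC424C4FDC8D.
0x2161CC424C4FDC8D = 2405428261112765581.

2405428261112765581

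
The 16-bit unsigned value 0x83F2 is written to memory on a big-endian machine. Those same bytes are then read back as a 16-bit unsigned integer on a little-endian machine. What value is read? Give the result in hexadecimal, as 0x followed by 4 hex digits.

0xF283

Stored big-endian, the bytes at ascending addresses are 83 F2.
Read back as little-endian, the first byte is least significant, giving 0xF283.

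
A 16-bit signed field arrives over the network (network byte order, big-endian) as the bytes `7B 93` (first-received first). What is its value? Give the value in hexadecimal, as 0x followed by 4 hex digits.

0x7B93

In big-endian order the high byte comes first in memory.
The bytes are already most-significant first: 0x7B93.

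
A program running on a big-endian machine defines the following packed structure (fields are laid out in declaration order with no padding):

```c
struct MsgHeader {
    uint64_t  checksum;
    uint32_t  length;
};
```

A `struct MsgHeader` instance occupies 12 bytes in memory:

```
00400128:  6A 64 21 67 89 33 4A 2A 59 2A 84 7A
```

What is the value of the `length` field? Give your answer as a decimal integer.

`length` follows `checksum` (8 bytes), so it starts at byte offset 8 and occupies 4 bytes.
Bytes at offsets 8..11: 59 2A 84 7A.
Big-endian: lowest address holds the most-significant byte.
The bytes are already most-significant first: 0x592A847A.
0x592A847A = 1495958650.

1495958650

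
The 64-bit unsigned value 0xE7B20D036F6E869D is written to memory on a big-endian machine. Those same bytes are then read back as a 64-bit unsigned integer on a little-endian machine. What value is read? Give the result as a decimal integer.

Stored big-endian, the bytes at ascending addresses are E7 B2 0D 03 6F 6E 86 9D.
Read back as little-endian, the first byte is least significant, giving 0x9D866E6F030DB2E7.
0x9D866E6F030DB2E7 = 11350881333905568487.

11350881333905568487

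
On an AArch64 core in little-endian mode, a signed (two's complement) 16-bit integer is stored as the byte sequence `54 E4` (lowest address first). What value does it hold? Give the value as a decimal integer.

Little-endian: lowest address holds the least-significant byte.
Reassemble most-significant byte first: E4 54 → 0xE454.
Top bit is set, so as a signed 16-bit value this is 0xE454 − 2^16 = -7084.

-7084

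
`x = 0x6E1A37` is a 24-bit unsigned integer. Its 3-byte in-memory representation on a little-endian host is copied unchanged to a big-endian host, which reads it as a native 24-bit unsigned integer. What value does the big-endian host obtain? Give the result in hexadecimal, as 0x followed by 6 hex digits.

Stored little-endian, the bytes at ascending addresses are 37 1A 6E.
Read back as big-endian, the last byte is least significant, giving 0x371A6E.

0x371A6E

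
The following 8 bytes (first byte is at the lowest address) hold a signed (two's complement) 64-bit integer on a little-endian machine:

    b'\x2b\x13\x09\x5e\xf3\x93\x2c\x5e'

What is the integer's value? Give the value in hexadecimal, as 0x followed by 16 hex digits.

0x5E2C93F35E09132B

Little-endian: lowest address holds the least-significant byte.
Reassemble most-significant byte first: 5E 2C 93 F3 5E 09 13 2B → 0x5E2C93F35E09132B.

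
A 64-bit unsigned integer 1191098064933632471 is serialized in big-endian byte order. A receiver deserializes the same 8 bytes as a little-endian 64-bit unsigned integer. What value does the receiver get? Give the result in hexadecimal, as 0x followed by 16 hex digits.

0xD739061D61A18710

1191098064933632471 in 64-bit hexadecimal is 0x1087A1611D0639D7.
Stored big-endian, the bytes at ascending addresses are 10 87 A1 61 1D 06 39 D7.
Read back as little-endian, the first byte is least significant, giving 0xD739061D61A18710.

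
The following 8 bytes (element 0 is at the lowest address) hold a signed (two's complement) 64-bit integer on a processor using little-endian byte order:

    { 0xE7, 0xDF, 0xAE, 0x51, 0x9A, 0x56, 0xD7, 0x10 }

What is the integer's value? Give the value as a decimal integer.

1213533845395005415

In little-endian order the low byte comes first in memory.
Reassemble most-significant byte first: 10 D7 56 9A 51 AE DF E7 → 0x10D7569A51AEDFE7.
0x10D7569A51AEDFE7 = 1213533845395005415.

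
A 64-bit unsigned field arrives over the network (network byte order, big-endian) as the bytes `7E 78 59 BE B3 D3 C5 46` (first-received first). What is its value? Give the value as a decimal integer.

9113132521579857222

Big-endian stores the most-significant byte at the lowest address.
The bytes are already most-significant first: 0x7E7859BEB3D3C546.
0x7E7859BEB3D3C546 = 9113132521579857222.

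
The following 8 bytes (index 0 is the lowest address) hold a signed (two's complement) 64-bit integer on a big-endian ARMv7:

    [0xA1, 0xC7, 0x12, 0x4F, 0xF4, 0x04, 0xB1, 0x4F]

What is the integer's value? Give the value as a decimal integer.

In big-endian order the high byte comes first in memory.
The bytes are already most-significant first: 0xA1C7124FF404B14F.
Top bit is set, so as a signed 64-bit value this is 0xA1C7124FF404B14F − 2^64 = -6789437778632068785.

-6789437778632068785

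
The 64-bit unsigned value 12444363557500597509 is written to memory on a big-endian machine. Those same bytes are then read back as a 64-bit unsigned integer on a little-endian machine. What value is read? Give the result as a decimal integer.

411415212432995244

12444363557500597509 in 64-bit hexadecimal is 0xACB342B8F4A3B505.
Stored big-endian, the bytes at ascending addresses are AC B3 42 B8 F4 A3 B5 05.
Read back as little-endian, the first byte is least significant, giving 0x05B5A3F4B842B3AC.
0x05B5A3F4B842B3AC = 411415212432995244.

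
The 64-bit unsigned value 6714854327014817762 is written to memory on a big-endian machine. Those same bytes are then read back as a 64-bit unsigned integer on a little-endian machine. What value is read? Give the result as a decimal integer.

6714854327014817762 in 64-bit hexadecimal is 0x5D2FF46F00367FE2.
Stored big-endian, the bytes at ascending addresses are 5D 2F F4 6F 00 36 7F E2.
Read back as little-endian, the first byte is least significant, giving 0xE27F36006FF42F5D.
0xE27F36006FF42F5D = 16320822950120140637.

16320822950120140637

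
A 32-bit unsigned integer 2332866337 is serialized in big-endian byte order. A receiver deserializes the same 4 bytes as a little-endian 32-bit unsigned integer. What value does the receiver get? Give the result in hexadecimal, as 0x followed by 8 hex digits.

0x21B70C8B

2332866337 in 32-bit hexadecimal is 0x8B0CB721.
Stored big-endian, the bytes at ascending addresses are 8B 0C B7 21.
Read back as little-endian, the first byte is least significant, giving 0x21B70C8B.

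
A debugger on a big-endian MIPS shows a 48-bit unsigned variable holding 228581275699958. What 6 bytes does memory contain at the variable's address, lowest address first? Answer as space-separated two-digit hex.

228581275699958 in hexadecimal, padded to 48 bits, is 0xCFE4B9BD8AF6.
Split into bytes (most-significant first): CF E4 B9 BD 8A F6.
In big-endian order the high byte comes first in memory.
So the memory order matches the most-significant-first order: CF E4 B9 BD 8A F6.

CF E4 B9 BD 8A F6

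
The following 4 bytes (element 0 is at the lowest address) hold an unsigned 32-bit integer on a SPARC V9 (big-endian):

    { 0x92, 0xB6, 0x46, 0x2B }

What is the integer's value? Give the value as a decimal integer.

Big-endian: lowest address holds the most-significant byte.
The bytes are already most-significant first: 0x92B6462B.
0x92B6462B = 2461419051.

2461419051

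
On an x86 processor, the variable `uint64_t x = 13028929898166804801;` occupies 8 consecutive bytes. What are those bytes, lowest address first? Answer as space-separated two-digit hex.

41 E1 B2 4F B6 0E D0 B4

13028929898166804801 in hexadecimal, padded to 64 bits, is 0xB4D00EB64FB2E141.
Split into bytes (most-significant first): B4 D0 0E B6 4F B2 E1 41.
Little-endian stores the least-significant byte at the lowest address.
So at ascending addresses the bytes are 41 E1 B2 4F B6 0E D0 B4.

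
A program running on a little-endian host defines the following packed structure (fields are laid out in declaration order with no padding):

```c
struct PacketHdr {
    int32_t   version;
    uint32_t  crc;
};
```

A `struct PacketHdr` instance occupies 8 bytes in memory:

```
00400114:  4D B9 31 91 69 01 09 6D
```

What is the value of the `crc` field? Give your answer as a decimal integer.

1829306729

`crc` follows `version` (4 bytes), so it starts at byte offset 4 and occupies 4 bytes.
Bytes at offsets 4..7: 69 01 09 6D.
Little-endian: lowest address holds the least-significant byte.
Reassemble most-significant byte first: 6D 09 01 69 → 0x6D090169.
0x6D090169 = 1829306729.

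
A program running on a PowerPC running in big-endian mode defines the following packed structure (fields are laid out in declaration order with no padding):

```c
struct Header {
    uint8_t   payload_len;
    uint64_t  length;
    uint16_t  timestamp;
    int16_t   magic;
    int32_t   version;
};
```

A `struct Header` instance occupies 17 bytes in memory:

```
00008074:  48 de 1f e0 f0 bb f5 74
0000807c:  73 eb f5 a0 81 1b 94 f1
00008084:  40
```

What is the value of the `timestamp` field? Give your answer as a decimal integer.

`timestamp` follows `payload_len` (1 B), `length` (8 B), so it starts at offset 1 + 8 = 9 and occupies 2 bytes.
Bytes at offsets 9..10: EB F5.
Big-endian stores the most-significant byte at the lowest address.
The bytes are already most-significant first: 0xEBF5.
0xEBF5 = 60405.

60405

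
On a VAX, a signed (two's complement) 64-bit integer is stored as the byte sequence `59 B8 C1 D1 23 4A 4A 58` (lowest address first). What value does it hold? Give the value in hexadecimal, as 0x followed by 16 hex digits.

Little-endian: lowest address holds the least-significant byte.
Reassemble most-significant byte first: 58 4A 4A 23 D1 C1 B8 59 → 0x584A4A23D1C1B859.

0x584A4A23D1C1B859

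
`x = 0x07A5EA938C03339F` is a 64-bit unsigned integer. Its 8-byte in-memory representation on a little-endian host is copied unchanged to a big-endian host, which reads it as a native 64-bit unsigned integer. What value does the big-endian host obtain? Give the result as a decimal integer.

11471516578154718471

Stored little-endian, the bytes at ascending addresses are 9F 33 03 8C 93 EA A5 07.
Read back as big-endian, the last byte is least significant, giving 0x9F33038C93EAA507.
0x9F33038C93EAA507 = 11471516578154718471.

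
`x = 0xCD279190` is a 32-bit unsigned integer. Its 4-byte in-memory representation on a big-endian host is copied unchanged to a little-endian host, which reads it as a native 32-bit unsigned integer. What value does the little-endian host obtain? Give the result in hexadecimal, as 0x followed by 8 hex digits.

Stored big-endian, the bytes at ascending addresses are CD 27 91 90.
Read back as little-endian, the first byte is least significant, giving 0x909127CD.

0x909127CD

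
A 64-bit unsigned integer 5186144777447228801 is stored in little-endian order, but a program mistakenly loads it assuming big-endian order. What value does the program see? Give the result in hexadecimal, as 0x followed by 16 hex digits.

5186144777447228801 in 64-bit hexadecimal is 0x47F8E3329D7D4581.
Stored little-endian, the bytes at ascending addresses are 81 45 7D 9D 32 E3 F8 47.
Read back as big-endian, the last byte is least significant, giving 0x81457D9D32E3F847.

0x81457D9D32E3F847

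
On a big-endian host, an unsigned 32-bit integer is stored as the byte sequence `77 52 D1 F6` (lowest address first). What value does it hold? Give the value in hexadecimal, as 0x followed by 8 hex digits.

Big-endian stores the most-significant byte at the lowest address.
The bytes are already most-significant first: 0x7752D1F6.

0x7752D1F6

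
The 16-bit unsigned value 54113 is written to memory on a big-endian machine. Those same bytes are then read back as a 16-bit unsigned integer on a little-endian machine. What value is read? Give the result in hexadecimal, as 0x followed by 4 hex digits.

54113 in 16-bit hexadecimal is 0xD361.
Stored big-endian, the bytes at ascending addresses are D3 61.
Read back as little-endian, the first byte is least significant, giving 0x61D3.

0x61D3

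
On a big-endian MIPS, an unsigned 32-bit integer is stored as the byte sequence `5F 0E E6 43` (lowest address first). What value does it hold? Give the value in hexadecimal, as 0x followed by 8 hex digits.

0x5F0EE643

Big-endian stores the most-significant byte at the lowest address.
The bytes are already most-significant first: 0x5F0EE643.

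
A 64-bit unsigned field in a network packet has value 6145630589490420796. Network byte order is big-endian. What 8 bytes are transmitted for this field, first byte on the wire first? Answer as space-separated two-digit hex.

6145630589490420796 in hexadecimal, padded to 64 bits, is 0x5549AA75CF59DC3C.
Split into bytes (most-significant first): 55 49 AA 75 CF 59 DC 3C.
Big-endian: lowest address holds the most-significant byte.
So the memory order matches the most-significant-first order: 55 49 AA 75 CF 59 DC 3C.

55 49 AA 75 CF 59 DC 3C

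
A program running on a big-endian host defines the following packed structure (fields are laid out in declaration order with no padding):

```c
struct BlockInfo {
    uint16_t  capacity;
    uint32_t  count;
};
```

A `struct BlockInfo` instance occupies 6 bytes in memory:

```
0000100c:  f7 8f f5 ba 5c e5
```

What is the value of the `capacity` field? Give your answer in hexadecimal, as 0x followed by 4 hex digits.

0xF78F

`capacity` is the first field, at byte offset 0, occupying 2 bytes.
Bytes at offsets 0..1: F7 8F.
Big-endian stores the most-significant byte at the lowest address.
The bytes are already most-significant first: 0xF78F.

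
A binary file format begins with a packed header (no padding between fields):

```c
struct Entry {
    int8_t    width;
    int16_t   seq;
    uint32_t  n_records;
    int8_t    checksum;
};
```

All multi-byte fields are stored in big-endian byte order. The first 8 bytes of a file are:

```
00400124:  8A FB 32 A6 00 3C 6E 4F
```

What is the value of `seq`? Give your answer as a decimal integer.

-1230

`seq` follows `width` (1 byte), so it starts at byte offset 1 and occupies 2 bytes.
Bytes at offsets 1..2: FB 32.
Big-endian: lowest address holds the most-significant byte.
The bytes are already most-significant first: 0xFB32.
Top bit is set, so as a signed 16-bit value this is 0xFB32 − 2^16 = -1230.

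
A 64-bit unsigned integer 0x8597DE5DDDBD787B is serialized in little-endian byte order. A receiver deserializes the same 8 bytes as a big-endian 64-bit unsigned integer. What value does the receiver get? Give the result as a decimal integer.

Stored little-endian, the bytes at ascending addresses are 7B 78 BD DD 5D DE 97 85.
Read back as big-endian, the last byte is least significant, giving 0x7B78BDDD5DDE9785.
0x7B78BDDD5DDE9785 = 8897069822330705797.

8897069822330705797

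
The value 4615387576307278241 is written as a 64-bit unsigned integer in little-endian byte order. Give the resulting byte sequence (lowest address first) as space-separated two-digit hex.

4615387576307278241 in hexadecimal, padded to 64 bits, is 0x400D268C1A8BE1A1.
Split into bytes (most-significant first): 40 0D 26 8C 1A 8B E1 A1.
Little-endian: lowest address holds the least-significant byte.
So at ascending addresses the bytes are A1 E1 8B 1A 8C 26 0D 40.

A1 E1 8B 1A 8C 26 0D 40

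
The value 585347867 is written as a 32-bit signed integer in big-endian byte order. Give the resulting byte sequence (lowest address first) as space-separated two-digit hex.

22 E3 B3 1B

585347867 in hexadecimal, padded to 32 bits, is 0x22E3B31B.
Split into bytes (most-significant first): 22 E3 B3 1B.
Big-endian stores the most-significant byte at the lowest address.
So the memory order matches the most-significant-first order: 22 E3 B3 1B.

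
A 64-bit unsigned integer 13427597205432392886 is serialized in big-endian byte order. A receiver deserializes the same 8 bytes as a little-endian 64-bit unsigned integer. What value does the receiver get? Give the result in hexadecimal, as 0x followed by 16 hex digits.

0xB65CD310846858BA

13427597205432392886 in 64-bit hexadecimal is 0xBA58688410D35CB6.
Stored big-endian, the bytes at ascending addresses are BA 58 68 84 10 D3 5C B6.
Read back as little-endian, the first byte is least significant, giving 0xB65CD310846858BA.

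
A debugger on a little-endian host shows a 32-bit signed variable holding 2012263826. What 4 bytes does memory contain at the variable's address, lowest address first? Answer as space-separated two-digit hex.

2012263826 in hexadecimal, padded to 32 bits, is 0x77F0B592.
Split into bytes (most-significant first): 77 F0 B5 92.
Little-endian stores the least-significant byte at the lowest address.
So at ascending addresses the bytes are 92 B5 F0 77.

92 B5 F0 77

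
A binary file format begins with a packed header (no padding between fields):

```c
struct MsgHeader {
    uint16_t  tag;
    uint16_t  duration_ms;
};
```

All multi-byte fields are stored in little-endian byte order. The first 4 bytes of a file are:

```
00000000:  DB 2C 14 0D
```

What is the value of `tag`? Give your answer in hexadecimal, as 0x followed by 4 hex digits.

0x2CDB

`tag` is the first field, at byte offset 0, occupying 2 bytes.
Bytes at offsets 0..1: DB 2C.
Little-endian stores the least-significant byte at the lowest address.
Reassemble most-significant byte first: 2C DB → 0x2CDB.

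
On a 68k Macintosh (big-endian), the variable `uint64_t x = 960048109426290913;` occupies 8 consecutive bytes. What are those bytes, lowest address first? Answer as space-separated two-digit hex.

960048109426290913 in hexadecimal, padded to 64 bits, is 0x0D52C6AB41A3B0E1.
Split into bytes (most-significant first): 0D 52 C6 AB 41 A3 B0 E1.
Big-endian stores the most-significant byte at the lowest address.
So the memory order matches the most-significant-first order: 0D 52 C6 AB 41 A3 B0 E1.

0D 52 C6 AB 41 A3 B0 E1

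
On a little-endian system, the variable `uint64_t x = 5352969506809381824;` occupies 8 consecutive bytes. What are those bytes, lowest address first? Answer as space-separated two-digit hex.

5352969506809381824 in hexadecimal, padded to 64 bits, is 0x4A499167BADF03C0.
Split into bytes (most-significant first): 4A 49 91 67 BA DF 03 C0.
Little-endian stores the least-significant byte at the lowest address.
So at ascending addresses the bytes are C0 03 DF BA 67 91 49 4A.

C0 03 DF BA 67 91 49 4A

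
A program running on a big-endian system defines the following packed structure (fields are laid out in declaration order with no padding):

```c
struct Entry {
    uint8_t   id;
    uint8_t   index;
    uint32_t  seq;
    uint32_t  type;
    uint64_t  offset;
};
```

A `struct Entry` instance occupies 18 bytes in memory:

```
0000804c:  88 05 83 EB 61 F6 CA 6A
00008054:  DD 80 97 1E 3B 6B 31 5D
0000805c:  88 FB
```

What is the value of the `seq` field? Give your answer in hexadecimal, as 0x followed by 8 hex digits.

`seq` follows `id` (1 B), `index` (1 B), so it starts at offset 1 + 1 = 2 and occupies 4 bytes.
Bytes at offsets 2..5: 83 EB 61 F6.
Big-endian stores the most-significant byte at the lowest address.
The bytes are already most-significant first: 0x83EB61F6.

0x83EB61F6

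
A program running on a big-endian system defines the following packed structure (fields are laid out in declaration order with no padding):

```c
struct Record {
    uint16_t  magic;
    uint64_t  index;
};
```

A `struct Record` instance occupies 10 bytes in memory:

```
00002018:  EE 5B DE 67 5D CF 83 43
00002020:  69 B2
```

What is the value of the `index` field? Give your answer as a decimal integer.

`index` follows `magic` (2 bytes), so it starts at byte offset 2 and occupies 8 bytes.
Bytes at offsets 2..9: DE 67 5D CF 83 43 69 B2.
Big-endian stores the most-significant byte at the lowest address.
The bytes are already most-significant first: 0xDE675DCF834369B2.
0xDE675DCF834369B2 = 16025880944863046066.

16025880944863046066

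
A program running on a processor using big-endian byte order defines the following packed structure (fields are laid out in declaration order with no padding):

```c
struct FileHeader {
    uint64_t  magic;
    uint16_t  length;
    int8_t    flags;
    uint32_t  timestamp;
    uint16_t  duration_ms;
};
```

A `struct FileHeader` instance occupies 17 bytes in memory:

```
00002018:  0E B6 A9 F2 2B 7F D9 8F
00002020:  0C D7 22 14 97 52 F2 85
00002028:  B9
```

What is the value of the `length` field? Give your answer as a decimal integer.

3287

`length` follows `magic` (8 bytes), so it starts at byte offset 8 and occupies 2 bytes.
Bytes at offsets 8..9: 0C D7.
Big-endian: lowest address holds the most-significant byte.
The bytes are already most-significant first: 0x0CD7.
0x0CD7 = 3287.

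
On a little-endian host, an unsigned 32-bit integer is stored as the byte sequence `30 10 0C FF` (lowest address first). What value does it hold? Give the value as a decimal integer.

4278980656

Little-endian: lowest address holds the least-significant byte.
Reassemble most-significant byte first: FF 0C 10 30 → 0xFF0C1030.
0xFF0C1030 = 4278980656.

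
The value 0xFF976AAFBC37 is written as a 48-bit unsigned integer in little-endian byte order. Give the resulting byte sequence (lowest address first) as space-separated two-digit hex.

37 BC AF 6A 97 FF

Split into bytes (most-significant first): FF 97 6A AF BC 37.
In little-endian order the low byte comes first in memory.
So at ascending addresses the bytes are 37 BC AF 6A 97 FF.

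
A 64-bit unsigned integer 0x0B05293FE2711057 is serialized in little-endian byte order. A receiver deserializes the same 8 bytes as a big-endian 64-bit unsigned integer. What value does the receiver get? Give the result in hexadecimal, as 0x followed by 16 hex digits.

Stored little-endian, the bytes at ascending addresses are 57 10 71 E2 3F 29 05 0B.
Read back as big-endian, the last byte is least significant, giving 0x571071E23F29050B.

0x571071E23F29050B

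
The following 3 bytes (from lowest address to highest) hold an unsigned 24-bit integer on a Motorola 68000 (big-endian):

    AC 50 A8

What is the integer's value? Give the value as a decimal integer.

Big-endian stores the most-significant byte at the lowest address.
The bytes are already most-significant first: 0xAC50A8.
0xAC50A8 = 11292840.

11292840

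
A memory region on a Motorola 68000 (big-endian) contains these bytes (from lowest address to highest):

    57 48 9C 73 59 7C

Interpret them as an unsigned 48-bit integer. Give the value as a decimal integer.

Big-endian stores the most-significant byte at the lowest address.
The bytes are already most-significant first: 0x57489C73597C.
0x57489C73597C = 95969374067068.

95969374067068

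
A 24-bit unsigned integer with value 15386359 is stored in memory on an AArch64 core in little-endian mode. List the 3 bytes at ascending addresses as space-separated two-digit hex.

15386359 in hexadecimal, padded to 24 bits, is 0xEAC6F7.
Split into bytes (most-significant first): EA C6 F7.
Little-endian stores the least-significant byte at the lowest address.
So at ascending addresses the bytes are F7 C6 EA.

F7 C6 EA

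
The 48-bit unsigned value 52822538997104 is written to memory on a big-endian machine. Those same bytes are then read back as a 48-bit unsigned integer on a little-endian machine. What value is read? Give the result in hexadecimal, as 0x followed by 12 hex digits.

52822538997104 in 48-bit hexadecimal is 0x300AB4AC4D70.
Stored big-endian, the bytes at ascending addresses are 30 0A B4 AC 4D 70.
Read back as little-endian, the first byte is least significant, giving 0x704DACB40A30.

0x704DACB40A30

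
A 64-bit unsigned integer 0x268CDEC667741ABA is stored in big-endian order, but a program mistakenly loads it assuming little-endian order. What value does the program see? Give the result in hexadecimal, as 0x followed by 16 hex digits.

Stored big-endian, the bytes at ascending addresses are 26 8C DE C6 67 74 1A BA.
Read back as little-endian, the first byte is least significant, giving 0xBA1A7467C6DE8C26.

0xBA1A7467C6DE8C26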